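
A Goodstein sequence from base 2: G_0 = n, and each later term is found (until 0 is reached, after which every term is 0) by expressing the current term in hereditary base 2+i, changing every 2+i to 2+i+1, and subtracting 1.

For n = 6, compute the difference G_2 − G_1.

228

6 —HB2→ 2^2 + 2 —bump→ 3^3 + 3 = 30 —(−1)→ 29
29 —HB3→ 3^3 + 2 —bump→ 4^4 + 2 = 258 —(−1)→ 257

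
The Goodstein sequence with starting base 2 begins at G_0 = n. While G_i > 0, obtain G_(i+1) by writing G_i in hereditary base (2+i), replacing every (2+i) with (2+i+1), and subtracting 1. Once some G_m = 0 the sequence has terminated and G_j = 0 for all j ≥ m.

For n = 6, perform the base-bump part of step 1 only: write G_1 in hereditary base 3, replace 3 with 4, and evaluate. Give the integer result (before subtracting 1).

base 2: 6 = 2^2 + 2; at 3: 3^3 + 3 = 30; next = 29
base 3: 29 = 3^3 + 2; at 4: 4^4 + 2 = 258; next = 257

258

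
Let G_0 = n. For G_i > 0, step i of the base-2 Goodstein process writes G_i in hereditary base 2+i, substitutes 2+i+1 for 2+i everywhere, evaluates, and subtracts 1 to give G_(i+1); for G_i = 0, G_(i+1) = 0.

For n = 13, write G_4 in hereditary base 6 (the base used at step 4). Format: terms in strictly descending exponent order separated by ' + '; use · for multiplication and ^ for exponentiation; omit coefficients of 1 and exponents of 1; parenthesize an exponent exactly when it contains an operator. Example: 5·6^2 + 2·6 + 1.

6^(6 + 1) + 3·6^3 + 3·6^2 + 3·6 + 1

(0) 13|_2 = 2^(2 + 1) + 2^2 + 1 ↦ 3^(3 + 1) + 3^3 + 1|_3 = 109 ⇒ 108
(1) 108|_3 = 3^(3 + 1) + 3^3 ↦ 4^(4 + 1) + 4^4|_4 = 1280 ⇒ 1279
(2) 1279|_4 = 4^(4 + 1) + 3·4^3 + 3·4^2 + 3·4 + 3 ↦ 5^(5 + 1) + 3·5^3 + 3·5^2 + 3·5 + 3|_5 = 16093 ⇒ 16092
(3) 16092|_5 = 5^(5 + 1) + 3·5^3 + 3·5^2 + 3·5 + 2 ↦ 6^(6 + 1) + 3·6^3 + 3·6^2 + 3·6 + 2|_6 = 280712 ⇒ 280711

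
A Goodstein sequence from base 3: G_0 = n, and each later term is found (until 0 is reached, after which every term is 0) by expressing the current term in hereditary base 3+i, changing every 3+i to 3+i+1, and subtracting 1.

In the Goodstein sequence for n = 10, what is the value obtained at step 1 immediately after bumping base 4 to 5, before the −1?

base 3: 10 = 3^2 + 1; at 4: 4^2 + 1 = 17; next = 16
base 4: 16 = 4^2; at 5: 5^2 = 25; next = 24

25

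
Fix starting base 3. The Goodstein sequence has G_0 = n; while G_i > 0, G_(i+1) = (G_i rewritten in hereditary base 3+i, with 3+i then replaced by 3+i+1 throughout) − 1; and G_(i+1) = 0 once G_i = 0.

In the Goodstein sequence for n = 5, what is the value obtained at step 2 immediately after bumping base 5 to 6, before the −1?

6

G_0 = 5. HB_3(5) = 3 + 2. Bump = 6. G_1 = 5.
G_1 = 5. HB_4(5) = 4 + 1. Bump = 6. G_2 = 5.
G_2 = 5. HB_5(5) = 5. Bump = 6. G_3 = 5.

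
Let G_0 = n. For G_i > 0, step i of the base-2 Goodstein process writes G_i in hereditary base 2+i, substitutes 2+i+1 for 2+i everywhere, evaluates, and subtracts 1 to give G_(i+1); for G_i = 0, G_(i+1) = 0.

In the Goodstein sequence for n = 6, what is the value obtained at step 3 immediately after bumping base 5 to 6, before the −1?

(0) 6|_2 = 2^2 + 2 ↦ 3^3 + 3|_3 = 30 ⇒ 29
(1) 29|_3 = 3^3 + 2 ↦ 4^4 + 2|_4 = 258 ⇒ 257
(2) 257|_4 = 4^4 + 1 ↦ 5^5 + 1|_5 = 3126 ⇒ 3125
(3) 3125|_5 = 5^5 ↦ 6^6|_6 = 46656 ⇒ 46655

46656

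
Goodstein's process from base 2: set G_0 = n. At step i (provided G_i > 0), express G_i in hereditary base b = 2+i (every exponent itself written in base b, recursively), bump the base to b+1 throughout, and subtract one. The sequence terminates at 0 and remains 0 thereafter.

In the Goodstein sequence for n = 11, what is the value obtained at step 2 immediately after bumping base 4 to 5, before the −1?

11 —HB2→ 2^(2 + 1) + 2 + 1 —bump→ 3^(3 + 1) + 3 + 1 = 85 —(−1)→ 84
84 —HB3→ 3^(3 + 1) + 3 —bump→ 4^(4 + 1) + 4 = 1028 —(−1)→ 1027
1027 —HB4→ 4^(4 + 1) + 3 —bump→ 5^(5 + 1) + 3 = 15628 —(−1)→ 15627

15628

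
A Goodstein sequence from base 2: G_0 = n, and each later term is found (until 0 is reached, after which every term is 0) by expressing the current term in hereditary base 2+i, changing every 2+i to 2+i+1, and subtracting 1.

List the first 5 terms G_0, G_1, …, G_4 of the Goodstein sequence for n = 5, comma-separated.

i=0: 5 = 2^2 + 1 (b=2); 2→3: 3^3 + 1 = 28; 28−1 = 27
i=1: 27 = 3^3 (b=3); 3→4: 4^4 = 256; 256−1 = 255
i=2: 255 = 3·4^3 + 3·4^2 + 3·4 + 3 (b=4); 4→5: 3·5^3 + 3·5^2 + 3·5 + 3 = 468; 468−1 = 467
i=3: 467 = 3·5^3 + 3·5^2 + 3·5 + 2 (b=5); 5→6: 3·6^3 + 3·6^2 + 3·6 + 2 = 776; 776−1 = 775

5, 27, 255, 467, 775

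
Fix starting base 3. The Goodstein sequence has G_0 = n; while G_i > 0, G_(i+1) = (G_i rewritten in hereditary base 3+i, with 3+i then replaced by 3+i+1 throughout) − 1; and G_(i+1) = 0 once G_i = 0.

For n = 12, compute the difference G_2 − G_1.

G_0=12  [base 3] 3^2 + 3  →[3↦4]→  4^2 + 4 = 20  −1 ⇒ G_1=19
G_1=19  [base 4] 4^2 + 3  →[4↦5]→  5^2 + 3 = 28  −1 ⇒ G_2=27

8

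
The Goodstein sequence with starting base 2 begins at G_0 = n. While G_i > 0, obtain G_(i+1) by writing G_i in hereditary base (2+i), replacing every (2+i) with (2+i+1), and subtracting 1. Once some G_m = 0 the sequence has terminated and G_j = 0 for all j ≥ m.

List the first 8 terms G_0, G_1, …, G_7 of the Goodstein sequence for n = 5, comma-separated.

5, 27, 255, 467, 775, 1197, 1751, 2454

[0] 5 ≡ 2^2 + 1 (base 2). Lift 3: 28. −1: 27.
[1] 27 ≡ 3^3 (base 3). Lift 4: 256. −1: 255.
[2] 255 ≡ 3·4^3 + 3·4^2 + 3·4 + 3 (base 4). Lift 5: 468. −1: 467.
[3] 467 ≡ 3·5^3 + 3·5^2 + 3·5 + 2 (base 5). Lift 6: 776. −1: 775.
[4] 775 ≡ 3·6^3 + 3·6^2 + 3·6 + 1 (base 6). Lift 7: 1198. −1: 1197.
[5] 1197 ≡ 3·7^3 + 3·7^2 + 3·7 (base 7). Lift 8: 1752. −1: 1751.
[6] 1751 ≡ 3·8^3 + 3·8^2 + 2·8 + 7 (base 8). Lift 9: 2455. −1: 2454.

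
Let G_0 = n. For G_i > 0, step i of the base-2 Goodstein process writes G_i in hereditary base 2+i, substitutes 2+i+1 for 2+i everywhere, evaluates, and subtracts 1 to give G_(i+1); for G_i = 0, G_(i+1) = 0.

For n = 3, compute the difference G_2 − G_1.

0

[0] 3 ≡ 2 + 1 (base 2). Lift 3: 4. −1: 3.
[1] 3 ≡ 3 (base 3). Lift 4: 4. −1: 3.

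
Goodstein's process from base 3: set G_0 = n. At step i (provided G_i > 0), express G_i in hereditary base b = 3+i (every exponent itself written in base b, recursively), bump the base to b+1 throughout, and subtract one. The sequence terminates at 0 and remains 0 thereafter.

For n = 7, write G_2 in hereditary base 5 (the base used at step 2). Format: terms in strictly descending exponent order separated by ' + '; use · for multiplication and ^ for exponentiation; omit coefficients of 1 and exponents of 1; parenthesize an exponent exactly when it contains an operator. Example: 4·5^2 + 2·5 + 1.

5 + 4

7 —HB3→ 2·3 + 1 —bump→ 2·4 + 1 = 9 —(−1)→ 8
8 —HB4→ 2·4 —bump→ 2·5 = 10 —(−1)→ 9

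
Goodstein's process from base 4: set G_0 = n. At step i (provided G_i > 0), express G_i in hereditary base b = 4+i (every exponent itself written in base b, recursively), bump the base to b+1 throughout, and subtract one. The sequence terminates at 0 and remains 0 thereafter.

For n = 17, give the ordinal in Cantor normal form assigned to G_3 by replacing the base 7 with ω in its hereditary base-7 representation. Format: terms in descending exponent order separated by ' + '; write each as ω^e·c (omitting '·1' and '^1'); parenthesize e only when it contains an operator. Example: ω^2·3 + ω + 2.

i=0: 17 = 4^2 + 1 (b=4); 4→5: 5^2 + 1 = 26; 26−1 = 25
i=1: 25 = 5^2 (b=5); 5→6: 6^2 = 36; 36−1 = 35
i=2: 35 = 5·6 + 5 (b=6); 6→7: 5·7 + 5 = 40; 40−1 = 39
i=3: 39 = 5·7 + 4 (b=7); 7→8: 5·8 + 4 = 44; 44−1 = 43

ω·5 + 4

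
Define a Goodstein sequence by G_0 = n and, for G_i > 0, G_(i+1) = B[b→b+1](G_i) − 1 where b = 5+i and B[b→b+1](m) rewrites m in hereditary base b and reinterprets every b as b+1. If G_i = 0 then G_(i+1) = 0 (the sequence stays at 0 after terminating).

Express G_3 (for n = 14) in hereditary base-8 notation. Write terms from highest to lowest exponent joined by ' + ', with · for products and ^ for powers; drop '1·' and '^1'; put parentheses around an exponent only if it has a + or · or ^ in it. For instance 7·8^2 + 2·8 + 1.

i=0: 14 = 2·5 + 4 (b=5); 5→6: 2·6 + 4 = 16; 16−1 = 15
i=1: 15 = 2·6 + 3 (b=6); 6→7: 2·7 + 3 = 17; 17−1 = 16
i=2: 16 = 2·7 + 2 (b=7); 7→8: 2·8 + 2 = 18; 18−1 = 17
i=3: 17 = 2·8 + 1 (b=8); 8→9: 2·9 + 1 = 19; 19−1 = 18

2·8 + 1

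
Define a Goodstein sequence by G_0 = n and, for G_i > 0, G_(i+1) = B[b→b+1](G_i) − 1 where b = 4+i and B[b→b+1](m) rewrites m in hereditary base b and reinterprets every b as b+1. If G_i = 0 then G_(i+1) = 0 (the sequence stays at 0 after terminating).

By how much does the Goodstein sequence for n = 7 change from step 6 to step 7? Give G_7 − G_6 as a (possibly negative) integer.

7 —HB4→ 4 + 3 —bump→ 5 + 3 = 8 —(−1)→ 7
7 —HB5→ 5 + 2 —bump→ 6 + 2 = 8 —(−1)→ 7
7 —HB6→ 6 + 1 —bump→ 7 + 1 = 8 —(−1)→ 7
7 —HB7→ 7 —bump→ 8 = 8 —(−1)→ 7
7 —HB8→ 7 —bump→ 7 = 7 —(−1)→ 6
6 —HB9→ 6 —bump→ 6 = 6 —(−1)→ 5
5 —HB10→ 5 —bump→ 5 = 5 —(−1)→ 4

-1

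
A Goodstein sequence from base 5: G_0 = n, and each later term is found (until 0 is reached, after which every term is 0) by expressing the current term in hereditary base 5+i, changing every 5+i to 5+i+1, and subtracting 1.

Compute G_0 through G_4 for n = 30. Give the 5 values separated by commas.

(0) 30|_5 = 5^2 + 5 ↦ 6^2 + 6|_6 = 42 ⇒ 41
(1) 41|_6 = 6^2 + 5 ↦ 7^2 + 5|_7 = 54 ⇒ 53
(2) 53|_7 = 7^2 + 4 ↦ 8^2 + 4|_8 = 68 ⇒ 67
(3) 67|_8 = 8^2 + 3 ↦ 9^2 + 3|_9 = 84 ⇒ 83

30, 41, 53, 67, 83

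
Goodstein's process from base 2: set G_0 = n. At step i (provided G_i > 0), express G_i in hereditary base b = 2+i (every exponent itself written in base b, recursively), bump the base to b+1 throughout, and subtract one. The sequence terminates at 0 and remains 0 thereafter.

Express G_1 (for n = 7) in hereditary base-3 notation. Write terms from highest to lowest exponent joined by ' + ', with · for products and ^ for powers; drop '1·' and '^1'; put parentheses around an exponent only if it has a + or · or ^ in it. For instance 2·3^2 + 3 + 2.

i=0: 7 = 2^2 + 2 + 1 (b=2); 2→3: 3^3 + 3 + 1 = 31; 31−1 = 30
i=1: 30 = 3^3 + 3 (b=3); 3→4: 4^4 + 4 = 260; 260−1 = 259

3^3 + 3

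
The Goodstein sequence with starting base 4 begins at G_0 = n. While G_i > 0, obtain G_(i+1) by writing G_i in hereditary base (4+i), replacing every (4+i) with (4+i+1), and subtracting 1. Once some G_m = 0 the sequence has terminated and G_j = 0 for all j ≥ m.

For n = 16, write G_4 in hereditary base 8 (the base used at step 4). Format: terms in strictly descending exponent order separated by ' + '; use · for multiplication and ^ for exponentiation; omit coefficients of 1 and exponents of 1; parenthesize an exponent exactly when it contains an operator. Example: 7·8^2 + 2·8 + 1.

i=0: 16 = 4^2 (b=4); 4→5: 5^2 = 25; 25−1 = 24
i=1: 24 = 4·5 + 4 (b=5); 5→6: 4·6 + 4 = 28; 28−1 = 27
i=2: 27 = 4·6 + 3 (b=6); 6→7: 4·7 + 3 = 31; 31−1 = 30
i=3: 30 = 4·7 + 2 (b=7); 7→8: 4·8 + 2 = 34; 34−1 = 33
i=4: 33 = 4·8 + 1 (b=8); 8→9: 4·9 + 1 = 37; 37−1 = 36

4·8 + 1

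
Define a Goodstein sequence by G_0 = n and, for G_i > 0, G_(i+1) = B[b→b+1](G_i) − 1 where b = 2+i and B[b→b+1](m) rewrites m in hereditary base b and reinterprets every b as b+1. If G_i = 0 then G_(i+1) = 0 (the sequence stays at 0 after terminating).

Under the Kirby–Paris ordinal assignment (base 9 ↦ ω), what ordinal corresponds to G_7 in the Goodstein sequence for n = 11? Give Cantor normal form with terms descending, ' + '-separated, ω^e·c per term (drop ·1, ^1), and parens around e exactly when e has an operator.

(0) 11|_2 = 2^(2 + 1) + 2 + 1 ↦ 3^(3 + 1) + 3 + 1|_3 = 85 ⇒ 84
(1) 84|_3 = 3^(3 + 1) + 3 ↦ 4^(4 + 1) + 4|_4 = 1028 ⇒ 1027
(2) 1027|_4 = 4^(4 + 1) + 3 ↦ 5^(5 + 1) + 3|_5 = 15628 ⇒ 15627
(3) 15627|_5 = 5^(5 + 1) + 2 ↦ 6^(6 + 1) + 2|_6 = 279938 ⇒ 279937
(4) 279937|_6 = 6^(6 + 1) + 1 ↦ 7^(7 + 1) + 1|_7 = 5764802 ⇒ 5764801
(5) 5764801|_7 = 7^(7 + 1) ↦ 8^(8 + 1)|_8 = 134217728 ⇒ 134217727
(6) 134217727|_8 = 7·8^8 + 7·8^7 + 7·8^6 + 7·8^5 + 7·8^4 + 7·8^3 + 7·8^2 + 7·8 + 7 ↦ 7·9^9 + 7·9^7 + 7·9^6 + 7·9^5 + 7·9^4 + 7·9^3 + 7·9^2 + 7·9 + 7|_9 = 2749609303 ⇒ 2749609302

ω^ω·7 + ω^7·7 + ω^6·7 + ω^5·7 + ω^4·7 + ω^3·7 + ω^2·7 + ω·7 + 6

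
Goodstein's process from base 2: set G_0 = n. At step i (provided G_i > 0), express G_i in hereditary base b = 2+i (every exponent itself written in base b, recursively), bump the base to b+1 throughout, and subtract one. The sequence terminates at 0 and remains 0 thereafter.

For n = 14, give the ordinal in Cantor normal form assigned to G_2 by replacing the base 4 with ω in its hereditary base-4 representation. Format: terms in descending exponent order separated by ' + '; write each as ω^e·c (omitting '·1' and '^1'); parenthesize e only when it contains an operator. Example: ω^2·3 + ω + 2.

ω^(ω + 1) + ω^ω + 1

base 2: 14 = 2^(2 + 1) + 2^2 + 2; at 3: 3^(3 + 1) + 3^3 + 3 = 111; next = 110
base 3: 110 = 3^(3 + 1) + 3^3 + 2; at 4: 4^(4 + 1) + 4^4 + 2 = 1282; next = 1281
base 4: 1281 = 4^(4 + 1) + 4^4 + 1; at 5: 5^(5 + 1) + 5^5 + 1 = 18751; next = 18750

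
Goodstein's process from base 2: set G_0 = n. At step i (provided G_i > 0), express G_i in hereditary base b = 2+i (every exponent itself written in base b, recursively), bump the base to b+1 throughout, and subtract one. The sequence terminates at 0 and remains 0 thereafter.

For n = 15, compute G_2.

1283

base 2: 15 = 2^(2 + 1) + 2^2 + 2 + 1; at 3: 3^(3 + 1) + 3^3 + 3 + 1 = 112; next = 111
base 3: 111 = 3^(3 + 1) + 3^3 + 3; at 4: 4^(4 + 1) + 4^4 + 4 = 1284; next = 1283
base 4: 1283 = 4^(4 + 1) + 4^4 + 3; at 5: 5^(5 + 1) + 5^5 + 3 = 18753; next = 18752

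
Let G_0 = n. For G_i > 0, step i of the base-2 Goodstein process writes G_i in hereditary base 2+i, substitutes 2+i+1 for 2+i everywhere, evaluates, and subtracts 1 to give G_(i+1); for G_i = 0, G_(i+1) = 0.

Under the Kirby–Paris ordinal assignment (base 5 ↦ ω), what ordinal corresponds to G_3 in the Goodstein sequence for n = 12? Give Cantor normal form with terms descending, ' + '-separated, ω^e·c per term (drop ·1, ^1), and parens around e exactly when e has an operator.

ω^(ω + 1) + ω^2·2 + ω·2

[0] 12 ≡ 2^(2 + 1) + 2^2 (base 2). Lift 3: 108. −1: 107.
[1] 107 ≡ 3^(3 + 1) + 2·3^2 + 2·3 + 2 (base 3). Lift 4: 1066. −1: 1065.
[2] 1065 ≡ 4^(4 + 1) + 2·4^2 + 2·4 + 1 (base 4). Lift 5: 15686. −1: 15685.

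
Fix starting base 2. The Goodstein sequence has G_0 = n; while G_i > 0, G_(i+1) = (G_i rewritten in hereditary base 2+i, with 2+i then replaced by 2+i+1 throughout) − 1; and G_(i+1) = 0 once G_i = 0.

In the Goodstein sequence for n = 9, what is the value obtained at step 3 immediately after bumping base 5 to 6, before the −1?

G_0 = 9. HB_2(9) = 2^(2 + 1) + 1. Bump = 82. G_1 = 81.
G_1 = 81. HB_3(81) = 3^(3 + 1). Bump = 1024. G_2 = 1023.
G_2 = 1023. HB_4(1023) = 3·4^4 + 3·4^3 + 3·4^2 + 3·4 + 3. Bump = 9843. G_3 = 9842.

140744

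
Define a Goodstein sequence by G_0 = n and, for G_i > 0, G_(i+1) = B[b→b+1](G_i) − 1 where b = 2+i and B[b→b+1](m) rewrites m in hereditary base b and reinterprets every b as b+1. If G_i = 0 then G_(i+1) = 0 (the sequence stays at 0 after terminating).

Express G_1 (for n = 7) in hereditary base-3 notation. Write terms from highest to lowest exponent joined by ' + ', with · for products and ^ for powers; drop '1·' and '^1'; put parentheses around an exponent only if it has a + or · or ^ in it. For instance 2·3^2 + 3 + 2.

(0) 7|_2 = 2^2 + 2 + 1 ↦ 3^3 + 3 + 1|_3 = 31 ⇒ 30
(1) 30|_3 = 3^3 + 3 ↦ 4^4 + 4|_4 = 260 ⇒ 259

3^3 + 3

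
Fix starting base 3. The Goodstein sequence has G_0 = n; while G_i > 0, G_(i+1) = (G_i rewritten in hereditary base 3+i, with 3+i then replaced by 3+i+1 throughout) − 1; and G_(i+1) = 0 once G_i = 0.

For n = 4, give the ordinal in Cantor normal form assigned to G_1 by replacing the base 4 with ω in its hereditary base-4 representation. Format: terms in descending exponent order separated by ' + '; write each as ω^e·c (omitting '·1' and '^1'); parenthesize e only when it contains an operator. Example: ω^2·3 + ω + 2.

ω

G_0 = 4. HB_3(4) = 3 + 1. Bump = 5. G_1 = 4.
G_1 = 4. HB_4(4) = 4. Bump = 5. G_2 = 4.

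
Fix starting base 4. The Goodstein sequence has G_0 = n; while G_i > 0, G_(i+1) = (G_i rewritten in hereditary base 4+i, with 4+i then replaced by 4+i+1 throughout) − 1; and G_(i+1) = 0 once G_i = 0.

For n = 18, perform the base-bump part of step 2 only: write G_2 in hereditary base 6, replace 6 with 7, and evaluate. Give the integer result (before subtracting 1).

G_0=18  [base 4] 4^2 + 2  →[4↦5]→  5^2 + 2 = 27  −1 ⇒ G_1=26
G_1=26  [base 5] 5^2 + 1  →[5↦6]→  6^2 + 1 = 37  −1 ⇒ G_2=36
G_2=36  [base 6] 6^2  →[6↦7]→  7^2 = 49  −1 ⇒ G_3=48

49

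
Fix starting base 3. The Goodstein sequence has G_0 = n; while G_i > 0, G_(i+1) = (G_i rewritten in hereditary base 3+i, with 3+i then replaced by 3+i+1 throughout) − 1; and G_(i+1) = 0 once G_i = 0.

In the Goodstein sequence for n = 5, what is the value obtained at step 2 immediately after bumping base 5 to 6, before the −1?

base 3: 5 = 3 + 2; at 4: 4 + 2 = 6; next = 5
base 4: 5 = 4 + 1; at 5: 5 + 1 = 6; next = 5
base 5: 5 = 5; at 6: 6 = 6; next = 5

6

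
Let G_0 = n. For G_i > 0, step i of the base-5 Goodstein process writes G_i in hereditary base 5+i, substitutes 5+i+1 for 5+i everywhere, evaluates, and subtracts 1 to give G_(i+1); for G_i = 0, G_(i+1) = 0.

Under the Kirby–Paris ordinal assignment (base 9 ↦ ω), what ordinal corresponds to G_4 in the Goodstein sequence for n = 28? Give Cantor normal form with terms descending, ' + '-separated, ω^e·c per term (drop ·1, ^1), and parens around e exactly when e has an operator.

ω·8 + 8

i=0: 28 = 5^2 + 3 (b=5); 5→6: 6^2 + 3 = 39; 39−1 = 38
i=1: 38 = 6^2 + 2 (b=6); 6→7: 7^2 + 2 = 51; 51−1 = 50
i=2: 50 = 7^2 + 1 (b=7); 7→8: 8^2 + 1 = 65; 65−1 = 64
i=3: 64 = 8^2 (b=8); 8→9: 9^2 = 81; 81−1 = 80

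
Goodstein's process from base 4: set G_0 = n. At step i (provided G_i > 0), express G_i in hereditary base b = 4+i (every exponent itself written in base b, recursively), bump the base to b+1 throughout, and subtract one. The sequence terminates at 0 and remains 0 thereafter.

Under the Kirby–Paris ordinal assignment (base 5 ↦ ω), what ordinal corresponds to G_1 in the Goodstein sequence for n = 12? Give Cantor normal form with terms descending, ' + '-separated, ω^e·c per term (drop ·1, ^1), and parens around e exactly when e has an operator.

ω·2 + 4

G_0 = 12. HB_4(12) = 3·4. Bump = 15. G_1 = 14.
G_1 = 14. HB_5(14) = 2·5 + 4. Bump = 16. G_2 = 15.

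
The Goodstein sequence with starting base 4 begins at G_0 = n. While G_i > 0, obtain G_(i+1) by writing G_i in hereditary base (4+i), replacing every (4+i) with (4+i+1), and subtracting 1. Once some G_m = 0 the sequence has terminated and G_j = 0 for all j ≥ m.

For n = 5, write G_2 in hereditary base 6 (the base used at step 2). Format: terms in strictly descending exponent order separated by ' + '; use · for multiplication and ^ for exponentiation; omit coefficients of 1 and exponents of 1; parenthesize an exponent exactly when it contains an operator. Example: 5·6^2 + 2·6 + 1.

5 —HB4→ 4 + 1 —bump→ 5 + 1 = 6 —(−1)→ 5
5 —HB5→ 5 —bump→ 6 = 6 —(−1)→ 5
5 —HB6→ 5 —bump→ 5 = 5 —(−1)→ 4

5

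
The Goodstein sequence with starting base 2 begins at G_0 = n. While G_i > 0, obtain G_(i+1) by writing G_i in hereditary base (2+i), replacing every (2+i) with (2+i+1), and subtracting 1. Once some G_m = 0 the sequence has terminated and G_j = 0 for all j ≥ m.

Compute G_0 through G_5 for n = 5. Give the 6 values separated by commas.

5, 27, 255, 467, 775, 1197

(0) 5|_2 = 2^2 + 1 ↦ 3^3 + 1|_3 = 28 ⇒ 27
(1) 27|_3 = 3^3 ↦ 4^4|_4 = 256 ⇒ 255
(2) 255|_4 = 3·4^3 + 3·4^2 + 3·4 + 3 ↦ 3·5^3 + 3·5^2 + 3·5 + 3|_5 = 468 ⇒ 467
(3) 467|_5 = 3·5^3 + 3·5^2 + 3·5 + 2 ↦ 3·6^3 + 3·6^2 + 3·6 + 2|_6 = 776 ⇒ 775
(4) 775|_6 = 3·6^3 + 3·6^2 + 3·6 + 1 ↦ 3·7^3 + 3·7^2 + 3·7 + 1|_7 = 1198 ⇒ 1197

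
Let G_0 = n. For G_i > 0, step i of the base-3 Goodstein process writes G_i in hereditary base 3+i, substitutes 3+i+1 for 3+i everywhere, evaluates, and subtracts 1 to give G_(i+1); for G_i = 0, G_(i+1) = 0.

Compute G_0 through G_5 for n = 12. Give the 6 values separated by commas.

12, 19, 27, 37, 49, 63

step 0: 12 = 3^2 + 3; sub 4 for 3: 4^2 + 4; = 20; G_1 = 20−1 = 19
step 1: 19 = 4^2 + 3; sub 5 for 4: 5^2 + 3; = 28; G_2 = 28−1 = 27
step 2: 27 = 5^2 + 2; sub 6 for 5: 6^2 + 2; = 38; G_3 = 38−1 = 37
step 3: 37 = 6^2 + 1; sub 7 for 6: 7^2 + 1; = 50; G_4 = 50−1 = 49
step 4: 49 = 7^2; sub 8 for 7: 8^2; = 64; G_5 = 64−1 = 63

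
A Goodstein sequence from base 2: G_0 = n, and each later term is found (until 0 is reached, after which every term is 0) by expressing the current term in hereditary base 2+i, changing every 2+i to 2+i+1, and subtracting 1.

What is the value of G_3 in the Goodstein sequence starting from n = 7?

G_0 = 7. HB_2(7) = 2^2 + 2 + 1. Bump = 31. G_1 = 30.
G_1 = 30. HB_3(30) = 3^3 + 3. Bump = 260. G_2 = 259.
G_2 = 259. HB_4(259) = 4^4 + 3. Bump = 3128. G_3 = 3127.
G_3 = 3127. HB_5(3127) = 5^5 + 2. Bump = 46658. G_4 = 46657.

3127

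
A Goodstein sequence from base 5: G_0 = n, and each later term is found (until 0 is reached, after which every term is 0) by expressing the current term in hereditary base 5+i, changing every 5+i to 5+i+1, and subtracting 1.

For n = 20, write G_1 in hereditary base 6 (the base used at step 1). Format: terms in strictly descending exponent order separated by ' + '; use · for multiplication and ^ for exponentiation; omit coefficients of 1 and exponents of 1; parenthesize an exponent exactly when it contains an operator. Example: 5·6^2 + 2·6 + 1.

G_0=20  [base 5] 4·5  →[5↦6]→  4·6 = 24  −1 ⇒ G_1=23
G_1=23  [base 6] 3·6 + 5  →[6↦7]→  3·7 + 5 = 26  −1 ⇒ G_2=25

3·6 + 5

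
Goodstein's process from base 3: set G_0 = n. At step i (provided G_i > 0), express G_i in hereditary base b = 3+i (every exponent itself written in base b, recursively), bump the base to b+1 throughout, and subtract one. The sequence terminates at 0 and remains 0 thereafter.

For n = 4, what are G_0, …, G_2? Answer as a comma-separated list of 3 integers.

4, 4, 4

G_0=4  [base 3] 3 + 1  →[3↦4]→  4 + 1 = 5  −1 ⇒ G_1=4
G_1=4  [base 4] 4  →[4↦5]→  5 = 5  −1 ⇒ G_2=4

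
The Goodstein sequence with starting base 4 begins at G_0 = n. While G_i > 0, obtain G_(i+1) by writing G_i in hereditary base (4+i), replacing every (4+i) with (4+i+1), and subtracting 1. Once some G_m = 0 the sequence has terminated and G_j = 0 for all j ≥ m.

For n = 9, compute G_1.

10

[0] 9 ≡ 2·4 + 1 (base 4). Lift 5: 11. −1: 10.
[1] 10 ≡ 2·5 (base 5). Lift 6: 12. −1: 11.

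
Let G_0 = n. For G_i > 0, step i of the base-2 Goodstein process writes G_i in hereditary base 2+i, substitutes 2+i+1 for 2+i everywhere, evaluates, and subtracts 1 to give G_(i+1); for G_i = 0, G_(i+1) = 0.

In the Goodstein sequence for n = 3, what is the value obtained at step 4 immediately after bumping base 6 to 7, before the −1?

1

i=0: 3 = 2 + 1 (b=2); 2→3: 3 + 1 = 4; 4−1 = 3
i=1: 3 = 3 (b=3); 3→4: 4 = 4; 4−1 = 3
i=2: 3 = 3 (b=4); 4→5: 3 = 3; 3−1 = 2
i=3: 2 = 2 (b=5); 5→6: 2 = 2; 2−1 = 1
i=4: 1 = 1 (b=6); 6→7: 1 = 1; 1−1 = 0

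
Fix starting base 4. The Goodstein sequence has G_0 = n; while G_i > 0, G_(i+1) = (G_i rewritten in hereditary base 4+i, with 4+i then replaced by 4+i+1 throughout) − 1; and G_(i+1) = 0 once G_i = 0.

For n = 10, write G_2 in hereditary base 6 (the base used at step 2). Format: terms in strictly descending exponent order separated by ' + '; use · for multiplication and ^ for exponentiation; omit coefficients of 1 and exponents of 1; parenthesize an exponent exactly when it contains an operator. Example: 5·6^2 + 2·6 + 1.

2·6

G_0=10  [base 4] 2·4 + 2  →[4↦5]→  2·5 + 2 = 12  −1 ⇒ G_1=11
G_1=11  [base 5] 2·5 + 1  →[5↦6]→  2·6 + 1 = 13  −1 ⇒ G_2=12
G_2=12  [base 6] 2·6  →[6↦7]→  2·7 = 14  −1 ⇒ G_3=13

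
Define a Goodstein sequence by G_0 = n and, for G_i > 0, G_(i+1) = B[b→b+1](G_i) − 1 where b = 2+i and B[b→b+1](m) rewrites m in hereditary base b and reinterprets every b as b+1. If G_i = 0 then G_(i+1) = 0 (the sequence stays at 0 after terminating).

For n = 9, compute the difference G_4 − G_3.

130901

[0] 9 ≡ 2^(2 + 1) + 1 (base 2). Lift 3: 82. −1: 81.
[1] 81 ≡ 3^(3 + 1) (base 3). Lift 4: 1024. −1: 1023.
[2] 1023 ≡ 3·4^4 + 3·4^3 + 3·4^2 + 3·4 + 3 (base 4). Lift 5: 9843. −1: 9842.
[3] 9842 ≡ 3·5^5 + 3·5^3 + 3·5^2 + 3·5 + 2 (base 5). Lift 6: 140744. −1: 140743.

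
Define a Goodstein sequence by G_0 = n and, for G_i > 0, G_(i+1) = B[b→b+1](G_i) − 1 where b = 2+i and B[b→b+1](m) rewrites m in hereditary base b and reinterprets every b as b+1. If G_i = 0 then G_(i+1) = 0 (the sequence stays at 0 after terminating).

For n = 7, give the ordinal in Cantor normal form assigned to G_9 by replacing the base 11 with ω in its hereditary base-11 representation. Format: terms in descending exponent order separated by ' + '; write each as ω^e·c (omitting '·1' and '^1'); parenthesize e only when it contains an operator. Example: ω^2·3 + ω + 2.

(0) 7|_2 = 2^2 + 2 + 1 ↦ 3^3 + 3 + 1|_3 = 31 ⇒ 30
(1) 30|_3 = 3^3 + 3 ↦ 4^4 + 4|_4 = 260 ⇒ 259
(2) 259|_4 = 4^4 + 3 ↦ 5^5 + 3|_5 = 3128 ⇒ 3127
(3) 3127|_5 = 5^5 + 2 ↦ 6^6 + 2|_6 = 46658 ⇒ 46657
(4) 46657|_6 = 6^6 + 1 ↦ 7^7 + 1|_7 = 823544 ⇒ 823543
(5) 823543|_7 = 7^7 ↦ 8^8|_8 = 16777216 ⇒ 16777215
(6) 16777215|_8 = 7·8^7 + 7·8^6 + 7·8^5 + 7·8^4 + 7·8^3 + 7·8^2 + 7·8 + 7 ↦ 7·9^7 + 7·9^6 + 7·9^5 + 7·9^4 + 7·9^3 + 7·9^2 + 7·9 + 7|_9 = 37665880 ⇒ 37665879
(7) 37665879|_9 = 7·9^7 + 7·9^6 + 7·9^5 + 7·9^4 + 7·9^3 + 7·9^2 + 7·9 + 6 ↦ 7·10^7 + 7·10^6 + 7·10^5 + 7·10^4 + 7·10^3 + 7·10^2 + 7·10 + 6|_10 = 77777776 ⇒ 77777775
(8) 77777775|_10 = 7·10^7 + 7·10^6 + 7·10^5 + 7·10^4 + 7·10^3 + 7·10^2 + 7·10 + 5 ↦ 7·11^7 + 7·11^6 + 7·11^5 + 7·11^4 + 7·11^3 + 7·11^2 + 7·11 + 5|_11 = 150051214 ⇒ 150051213

ω^7·7 + ω^6·7 + ω^5·7 + ω^4·7 + ω^3·7 + ω^2·7 + ω·7 + 4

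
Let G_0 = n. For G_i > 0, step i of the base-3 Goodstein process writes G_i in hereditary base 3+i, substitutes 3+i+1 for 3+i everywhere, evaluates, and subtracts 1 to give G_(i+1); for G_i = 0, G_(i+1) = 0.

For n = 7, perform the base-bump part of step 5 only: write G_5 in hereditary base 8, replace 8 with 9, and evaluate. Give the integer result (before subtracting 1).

step 0: 7 = 2·3 + 1; sub 4 for 3: 2·4 + 1; = 9; G_1 = 9−1 = 8
step 1: 8 = 2·4; sub 5 for 4: 2·5; = 10; G_2 = 10−1 = 9
step 2: 9 = 5 + 4; sub 6 for 5: 6 + 4; = 10; G_3 = 10−1 = 9
step 3: 9 = 6 + 3; sub 7 for 6: 7 + 3; = 10; G_4 = 10−1 = 9
step 4: 9 = 7 + 2; sub 8 for 7: 8 + 2; = 10; G_5 = 10−1 = 9
step 5: 9 = 8 + 1; sub 9 for 8: 9 + 1; = 10; G_6 = 10−1 = 9

10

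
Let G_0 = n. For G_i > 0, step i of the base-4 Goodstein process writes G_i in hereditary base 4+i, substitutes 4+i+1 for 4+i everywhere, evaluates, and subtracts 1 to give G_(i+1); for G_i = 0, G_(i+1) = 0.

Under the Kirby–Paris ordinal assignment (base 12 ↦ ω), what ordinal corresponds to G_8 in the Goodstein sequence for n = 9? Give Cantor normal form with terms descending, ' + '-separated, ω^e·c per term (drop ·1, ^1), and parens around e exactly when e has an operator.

G_0=9  [base 4] 2·4 + 1  →[4↦5]→  2·5 + 1 = 11  −1 ⇒ G_1=10
G_1=10  [base 5] 2·5  →[5↦6]→  2·6 = 12  −1 ⇒ G_2=11
G_2=11  [base 6] 6 + 5  →[6↦7]→  7 + 5 = 12  −1 ⇒ G_3=11
G_3=11  [base 7] 7 + 4  →[7↦8]→  8 + 4 = 12  −1 ⇒ G_4=11
G_4=11  [base 8] 8 + 3  →[8↦9]→  9 + 3 = 12  −1 ⇒ G_5=11
G_5=11  [base 9] 9 + 2  →[9↦10]→  10 + 2 = 12  −1 ⇒ G_6=11
G_6=11  [base 10] 10 + 1  →[10↦11]→  11 + 1 = 12  −1 ⇒ G_7=11
G_7=11  [base 11] 11  →[11↦12]→  12 = 12  −1 ⇒ G_8=11
G_8=11  [base 12] 11  →[12↦13]→  11 = 11  −1 ⇒ G_9=10

11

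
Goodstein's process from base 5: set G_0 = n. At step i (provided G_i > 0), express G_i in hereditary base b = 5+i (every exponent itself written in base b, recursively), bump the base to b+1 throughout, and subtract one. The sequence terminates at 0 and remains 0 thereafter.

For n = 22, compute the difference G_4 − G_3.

base 5: 22 = 4·5 + 2; at 6: 4·6 + 2 = 26; next = 25
base 6: 25 = 4·6 + 1; at 7: 4·7 + 1 = 29; next = 28
base 7: 28 = 4·7; at 8: 4·8 = 32; next = 31
base 8: 31 = 3·8 + 7; at 9: 3·9 + 7 = 34; next = 33

2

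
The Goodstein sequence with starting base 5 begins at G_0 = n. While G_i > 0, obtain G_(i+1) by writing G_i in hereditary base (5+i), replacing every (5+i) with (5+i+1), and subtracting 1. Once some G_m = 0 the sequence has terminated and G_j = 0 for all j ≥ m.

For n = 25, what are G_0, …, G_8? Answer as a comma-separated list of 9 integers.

25, 35, 39, 43, 47, 51, 55, 59, 62

i=0: 25 = 5^2 (b=5); 5→6: 6^2 = 36; 36−1 = 35
i=1: 35 = 5·6 + 5 (b=6); 6→7: 5·7 + 5 = 40; 40−1 = 39
i=2: 39 = 5·7 + 4 (b=7); 7→8: 5·8 + 4 = 44; 44−1 = 43
i=3: 43 = 5·8 + 3 (b=8); 8→9: 5·9 + 3 = 48; 48−1 = 47
i=4: 47 = 5·9 + 2 (b=9); 9→10: 5·10 + 2 = 52; 52−1 = 51
i=5: 51 = 5·10 + 1 (b=10); 10→11: 5·11 + 1 = 56; 56−1 = 55
i=6: 55 = 5·11 (b=11); 11→12: 5·12 = 60; 60−1 = 59
i=7: 59 = 4·12 + 11 (b=12); 12→13: 4·13 + 11 = 63; 63−1 = 62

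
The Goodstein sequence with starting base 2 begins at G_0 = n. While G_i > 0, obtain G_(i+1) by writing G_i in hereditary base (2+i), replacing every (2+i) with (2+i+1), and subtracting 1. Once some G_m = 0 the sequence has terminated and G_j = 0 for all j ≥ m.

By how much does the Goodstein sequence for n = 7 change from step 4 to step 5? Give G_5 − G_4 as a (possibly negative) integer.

[0] 7 ≡ 2^2 + 2 + 1 (base 2). Lift 3: 31. −1: 30.
[1] 30 ≡ 3^3 + 3 (base 3). Lift 4: 260. −1: 259.
[2] 259 ≡ 4^4 + 3 (base 4). Lift 5: 3128. −1: 3127.
[3] 3127 ≡ 5^5 + 2 (base 5). Lift 6: 46658. −1: 46657.
[4] 46657 ≡ 6^6 + 1 (base 6). Lift 7: 823544. −1: 823543.

776886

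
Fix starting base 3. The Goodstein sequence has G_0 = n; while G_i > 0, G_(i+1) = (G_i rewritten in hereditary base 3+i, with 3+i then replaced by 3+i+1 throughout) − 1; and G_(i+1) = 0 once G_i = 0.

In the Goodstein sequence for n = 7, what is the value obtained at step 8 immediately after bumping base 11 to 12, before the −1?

8

base 3: 7 = 2·3 + 1; at 4: 2·4 + 1 = 9; next = 8
base 4: 8 = 2·4; at 5: 2·5 = 10; next = 9
base 5: 9 = 5 + 4; at 6: 6 + 4 = 10; next = 9
base 6: 9 = 6 + 3; at 7: 7 + 3 = 10; next = 9
base 7: 9 = 7 + 2; at 8: 8 + 2 = 10; next = 9
base 8: 9 = 8 + 1; at 9: 9 + 1 = 10; next = 9
base 9: 9 = 9; at 10: 10 = 10; next = 9
base 10: 9 = 9; at 11: 9 = 9; next = 8
base 11: 8 = 8; at 12: 8 = 8; next = 7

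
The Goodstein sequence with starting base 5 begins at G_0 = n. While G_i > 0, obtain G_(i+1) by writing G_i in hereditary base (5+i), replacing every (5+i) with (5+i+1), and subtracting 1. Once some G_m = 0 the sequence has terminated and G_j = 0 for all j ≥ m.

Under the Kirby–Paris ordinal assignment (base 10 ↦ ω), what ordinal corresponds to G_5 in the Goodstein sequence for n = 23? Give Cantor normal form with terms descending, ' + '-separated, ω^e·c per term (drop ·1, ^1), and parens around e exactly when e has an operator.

ω·3 + 7

base 5: 23 = 4·5 + 3; at 6: 4·6 + 3 = 27; next = 26
base 6: 26 = 4·6 + 2; at 7: 4·7 + 2 = 30; next = 29
base 7: 29 = 4·7 + 1; at 8: 4·8 + 1 = 33; next = 32
base 8: 32 = 4·8; at 9: 4·9 = 36; next = 35
base 9: 35 = 3·9 + 8; at 10: 3·10 + 8 = 38; next = 37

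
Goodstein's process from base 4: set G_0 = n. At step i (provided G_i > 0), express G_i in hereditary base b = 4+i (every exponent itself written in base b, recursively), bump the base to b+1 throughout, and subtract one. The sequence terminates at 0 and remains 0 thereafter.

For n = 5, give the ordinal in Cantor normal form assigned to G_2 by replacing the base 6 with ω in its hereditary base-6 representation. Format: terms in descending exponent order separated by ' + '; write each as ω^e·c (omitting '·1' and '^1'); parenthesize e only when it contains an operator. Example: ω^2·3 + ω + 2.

5

i=0: 5 = 4 + 1 (b=4); 4→5: 5 + 1 = 6; 6−1 = 5
i=1: 5 = 5 (b=5); 5→6: 6 = 6; 6−1 = 5
i=2: 5 = 5 (b=6); 6→7: 5 = 5; 5−1 = 4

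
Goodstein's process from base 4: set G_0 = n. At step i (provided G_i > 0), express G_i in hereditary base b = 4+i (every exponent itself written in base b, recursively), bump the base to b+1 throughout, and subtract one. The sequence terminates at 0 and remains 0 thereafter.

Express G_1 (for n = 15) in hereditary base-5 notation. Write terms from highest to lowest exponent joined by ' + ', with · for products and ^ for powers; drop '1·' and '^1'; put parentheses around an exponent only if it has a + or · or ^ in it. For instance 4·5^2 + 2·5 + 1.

3·5 + 2

15 —HB4→ 3·4 + 3 —bump→ 3·5 + 3 = 18 —(−1)→ 17
17 —HB5→ 3·5 + 2 —bump→ 3·6 + 2 = 20 —(−1)→ 19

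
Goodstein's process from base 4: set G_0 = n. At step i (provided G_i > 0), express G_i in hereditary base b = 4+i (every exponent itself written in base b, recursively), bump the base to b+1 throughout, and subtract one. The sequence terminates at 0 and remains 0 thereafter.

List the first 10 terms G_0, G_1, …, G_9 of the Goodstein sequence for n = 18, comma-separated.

18, 26, 36, 48, 53, 58, 63, 68, 73, 78

i=0: 18 = 4^2 + 2 (b=4); 4→5: 5^2 + 2 = 27; 27−1 = 26
i=1: 26 = 5^2 + 1 (b=5); 5→6: 6^2 + 1 = 37; 37−1 = 36
i=2: 36 = 6^2 (b=6); 6→7: 7^2 = 49; 49−1 = 48
i=3: 48 = 6·7 + 6 (b=7); 7→8: 6·8 + 6 = 54; 54−1 = 53
i=4: 53 = 6·8 + 5 (b=8); 8→9: 6·9 + 5 = 59; 59−1 = 58
i=5: 58 = 6·9 + 4 (b=9); 9→10: 6·10 + 4 = 64; 64−1 = 63
i=6: 63 = 6·10 + 3 (b=10); 10→11: 6·11 + 3 = 69; 69−1 = 68
i=7: 68 = 6·11 + 2 (b=11); 11→12: 6·12 + 2 = 74; 74−1 = 73
i=8: 73 = 6·12 + 1 (b=12); 12→13: 6·13 + 1 = 79; 79−1 = 78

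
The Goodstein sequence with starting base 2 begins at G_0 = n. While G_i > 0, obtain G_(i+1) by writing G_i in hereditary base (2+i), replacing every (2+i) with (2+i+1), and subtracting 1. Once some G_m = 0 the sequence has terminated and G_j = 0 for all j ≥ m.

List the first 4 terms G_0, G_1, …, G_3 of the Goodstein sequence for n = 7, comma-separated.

base 2: 7 = 2^2 + 2 + 1; at 3: 3^3 + 3 + 1 = 31; next = 30
base 3: 30 = 3^3 + 3; at 4: 4^4 + 4 = 260; next = 259
base 4: 259 = 4^4 + 3; at 5: 5^5 + 3 = 3128; next = 3127

7, 30, 259, 3127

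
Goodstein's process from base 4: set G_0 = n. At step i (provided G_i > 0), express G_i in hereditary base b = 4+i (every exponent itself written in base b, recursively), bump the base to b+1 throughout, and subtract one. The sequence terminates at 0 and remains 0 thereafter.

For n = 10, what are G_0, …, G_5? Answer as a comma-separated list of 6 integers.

10, 11, 12, 13, 13, 13

step 0: 10 = 2·4 + 2; sub 5 for 4: 2·5 + 2; = 12; G_1 = 12−1 = 11
step 1: 11 = 2·5 + 1; sub 6 for 5: 2·6 + 1; = 13; G_2 = 13−1 = 12
step 2: 12 = 2·6; sub 7 for 6: 2·7; = 14; G_3 = 14−1 = 13
step 3: 13 = 7 + 6; sub 8 for 7: 8 + 6; = 14; G_4 = 14−1 = 13
step 4: 13 = 8 + 5; sub 9 for 8: 9 + 5; = 14; G_5 = 14−1 = 13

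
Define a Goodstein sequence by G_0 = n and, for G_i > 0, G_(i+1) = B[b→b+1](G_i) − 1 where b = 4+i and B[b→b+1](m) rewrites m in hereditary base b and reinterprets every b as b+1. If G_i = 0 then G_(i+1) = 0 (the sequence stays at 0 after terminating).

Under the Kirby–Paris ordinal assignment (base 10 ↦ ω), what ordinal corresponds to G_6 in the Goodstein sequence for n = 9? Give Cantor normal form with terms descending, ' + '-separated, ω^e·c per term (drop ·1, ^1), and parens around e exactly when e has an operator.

[0] 9 ≡ 2·4 + 1 (base 4). Lift 5: 11. −1: 10.
[1] 10 ≡ 2·5 (base 5). Lift 6: 12. −1: 11.
[2] 11 ≡ 6 + 5 (base 6). Lift 7: 12. −1: 11.
[3] 11 ≡ 7 + 4 (base 7). Lift 8: 12. −1: 11.
[4] 11 ≡ 8 + 3 (base 8). Lift 9: 12. −1: 11.
[5] 11 ≡ 9 + 2 (base 9). Lift 10: 12. −1: 11.
[6] 11 ≡ 10 + 1 (base 10). Lift 11: 12. −1: 11.

ω + 1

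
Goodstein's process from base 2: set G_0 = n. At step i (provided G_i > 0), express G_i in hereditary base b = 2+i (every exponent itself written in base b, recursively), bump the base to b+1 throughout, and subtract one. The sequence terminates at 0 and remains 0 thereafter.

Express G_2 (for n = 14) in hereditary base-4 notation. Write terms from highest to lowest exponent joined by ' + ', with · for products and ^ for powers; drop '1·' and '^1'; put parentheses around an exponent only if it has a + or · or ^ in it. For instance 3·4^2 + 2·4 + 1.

4^(4 + 1) + 4^4 + 1

14 —HB2→ 2^(2 + 1) + 2^2 + 2 —bump→ 3^(3 + 1) + 3^3 + 3 = 111 —(−1)→ 110
110 —HB3→ 3^(3 + 1) + 3^3 + 2 —bump→ 4^(4 + 1) + 4^4 + 2 = 1282 —(−1)→ 1281
1281 —HB4→ 4^(4 + 1) + 4^4 + 1 —bump→ 5^(5 + 1) + 5^5 + 1 = 18751 —(−1)→ 18750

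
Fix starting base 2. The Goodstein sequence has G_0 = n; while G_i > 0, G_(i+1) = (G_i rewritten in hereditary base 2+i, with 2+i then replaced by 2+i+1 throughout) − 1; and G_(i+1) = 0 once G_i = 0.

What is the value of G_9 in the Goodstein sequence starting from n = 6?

885775

step 0: 6 = 2^2 + 2; sub 3 for 2: 3^3 + 3; = 30; G_1 = 30−1 = 29
step 1: 29 = 3^3 + 2; sub 4 for 3: 4^4 + 2; = 258; G_2 = 258−1 = 257
step 2: 257 = 4^4 + 1; sub 5 for 4: 5^5 + 1; = 3126; G_3 = 3126−1 = 3125
step 3: 3125 = 5^5; sub 6 for 5: 6^6; = 46656; G_4 = 46656−1 = 46655
step 4: 46655 = 5·6^5 + 5·6^4 + 5·6^3 + 5·6^2 + 5·6 + 5; sub 7 for 6: 5·7^5 + 5·7^4 + 5·7^3 + 5·7^2 + 5·7 + 5; = 98040; G_5 = 98040−1 = 98039
step 5: 98039 = 5·7^5 + 5·7^4 + 5·7^3 + 5·7^2 + 5·7 + 4; sub 8 for 7: 5·8^5 + 5·8^4 + 5·8^3 + 5·8^2 + 5·8 + 4; = 187244; G_6 = 187244−1 = 187243
step 6: 187243 = 5·8^5 + 5·8^4 + 5·8^3 + 5·8^2 + 5·8 + 3; sub 9 for 8: 5·9^5 + 5·9^4 + 5·9^3 + 5·9^2 + 5·9 + 3; = 332148; G_7 = 332148−1 = 332147
step 7: 332147 = 5·9^5 + 5·9^4 + 5·9^3 + 5·9^2 + 5·9 + 2; sub 10 for 9: 5·10^5 + 5·10^4 + 5·10^3 + 5·10^2 + 5·10 + 2; = 555552; G_8 = 555552−1 = 555551
step 8: 555551 = 5·10^5 + 5·10^4 + 5·10^3 + 5·10^2 + 5·10 + 1; sub 11 for 10: 5·11^5 + 5·11^4 + 5·11^3 + 5·11^2 + 5·11 + 1; = 885776; G_9 = 885776−1 = 885775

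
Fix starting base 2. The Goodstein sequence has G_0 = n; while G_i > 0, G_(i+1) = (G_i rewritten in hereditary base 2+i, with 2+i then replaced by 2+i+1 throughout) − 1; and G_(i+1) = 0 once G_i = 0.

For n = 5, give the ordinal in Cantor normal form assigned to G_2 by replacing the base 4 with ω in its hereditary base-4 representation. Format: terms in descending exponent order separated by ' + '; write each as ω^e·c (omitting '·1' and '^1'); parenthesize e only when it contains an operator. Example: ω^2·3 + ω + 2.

base 2: 5 = 2^2 + 1; at 3: 3^3 + 1 = 28; next = 27
base 3: 27 = 3^3; at 4: 4^4 = 256; next = 255

ω^3·3 + ω^2·3 + ω·3 + 3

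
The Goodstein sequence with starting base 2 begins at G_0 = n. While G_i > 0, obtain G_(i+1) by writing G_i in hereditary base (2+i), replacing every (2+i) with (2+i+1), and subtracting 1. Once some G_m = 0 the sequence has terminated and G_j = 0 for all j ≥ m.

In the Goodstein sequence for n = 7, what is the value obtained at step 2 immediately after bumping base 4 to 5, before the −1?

3128

G_0=7  [base 2] 2^2 + 2 + 1  →[2↦3]→  3^3 + 3 + 1 = 31  −1 ⇒ G_1=30
G_1=30  [base 3] 3^3 + 3  →[3↦4]→  4^4 + 4 = 260  −1 ⇒ G_2=259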